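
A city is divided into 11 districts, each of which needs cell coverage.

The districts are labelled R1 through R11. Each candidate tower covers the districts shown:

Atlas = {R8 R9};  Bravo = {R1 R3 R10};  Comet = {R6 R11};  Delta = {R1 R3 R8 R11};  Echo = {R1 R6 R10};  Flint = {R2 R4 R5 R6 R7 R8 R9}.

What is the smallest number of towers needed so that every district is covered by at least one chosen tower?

Bravo and Delta and Flint together: Bravo ∪ Delta ∪ Flint = {R1, R2, R3, R4, R5, R6, R7, R8, R9, R10, R11} — every district is covered.
Only Flint contains R2, so Flint is forced; the remaining 4 districts need at least 2 more towers (each remaining tower adds at most 3) — so at least 3 towers are needed, and 3 is optimal.

3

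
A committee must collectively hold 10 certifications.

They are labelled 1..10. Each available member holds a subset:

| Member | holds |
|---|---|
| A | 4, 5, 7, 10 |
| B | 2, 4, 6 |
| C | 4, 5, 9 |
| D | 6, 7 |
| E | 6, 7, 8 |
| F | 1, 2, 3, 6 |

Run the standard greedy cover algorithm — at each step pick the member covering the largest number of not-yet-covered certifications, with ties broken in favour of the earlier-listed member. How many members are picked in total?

4

Greedy: pick A (covers 4 new) → pick F (covers 4 new) → pick C (covers 1 new) → pick E (covers 1 new). Total picks: 4.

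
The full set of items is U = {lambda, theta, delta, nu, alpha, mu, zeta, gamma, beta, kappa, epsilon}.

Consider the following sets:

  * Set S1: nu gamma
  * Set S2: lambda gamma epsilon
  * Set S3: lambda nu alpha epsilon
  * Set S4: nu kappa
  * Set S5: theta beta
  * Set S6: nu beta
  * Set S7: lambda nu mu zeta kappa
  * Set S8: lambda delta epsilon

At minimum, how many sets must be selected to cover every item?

S2, S3, S5, S7, and S8 cover everything between them: the union {lambda, theta, delta, nu, alpha, mu, zeta, gamma, beta, kappa, epsilon} is all of U.
No 4 of the 8 sets cover everything (all 70 combinations miss at least one item), so 5 is optimal.

5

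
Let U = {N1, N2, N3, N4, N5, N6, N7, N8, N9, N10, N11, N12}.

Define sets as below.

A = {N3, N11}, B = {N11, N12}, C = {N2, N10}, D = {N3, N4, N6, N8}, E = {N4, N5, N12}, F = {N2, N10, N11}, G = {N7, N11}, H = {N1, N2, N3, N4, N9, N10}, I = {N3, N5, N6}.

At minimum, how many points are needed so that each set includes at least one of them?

4

Take T = {N5, N6, N10, N11}. Each listed set contains at least one of these, so T is a hitting set of size 4.
No choice of 3 points meets every set, so 4 is the minimum.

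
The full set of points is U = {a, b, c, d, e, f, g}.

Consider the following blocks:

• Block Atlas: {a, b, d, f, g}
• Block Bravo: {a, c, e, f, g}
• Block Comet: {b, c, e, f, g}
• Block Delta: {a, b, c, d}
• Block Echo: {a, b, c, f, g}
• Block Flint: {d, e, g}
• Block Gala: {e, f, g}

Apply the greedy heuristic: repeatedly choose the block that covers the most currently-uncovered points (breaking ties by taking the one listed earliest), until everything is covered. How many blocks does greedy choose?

2

Greedy: pick Atlas (covers 5 new) → pick Bravo (covers 2 new). Total picks: 2.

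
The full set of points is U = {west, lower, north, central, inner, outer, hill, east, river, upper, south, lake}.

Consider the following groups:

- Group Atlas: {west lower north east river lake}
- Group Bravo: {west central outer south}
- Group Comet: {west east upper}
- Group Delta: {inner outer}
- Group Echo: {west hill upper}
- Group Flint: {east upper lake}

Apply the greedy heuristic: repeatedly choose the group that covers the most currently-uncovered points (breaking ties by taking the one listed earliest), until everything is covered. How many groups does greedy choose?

4

Greedy: pick Atlas (covers 6 new) → pick Bravo (covers 3 new) → pick Echo (covers 2 new) → pick Delta (covers 1 new). Total picks: 4.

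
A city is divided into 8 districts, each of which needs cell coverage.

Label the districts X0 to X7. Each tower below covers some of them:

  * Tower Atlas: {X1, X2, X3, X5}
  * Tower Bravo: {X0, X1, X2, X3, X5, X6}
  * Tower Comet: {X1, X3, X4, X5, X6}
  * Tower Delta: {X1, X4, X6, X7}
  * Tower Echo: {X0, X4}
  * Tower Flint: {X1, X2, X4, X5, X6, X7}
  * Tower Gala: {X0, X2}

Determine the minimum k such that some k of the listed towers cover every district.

Bravo and Flint together: Bravo ∪ Flint = {X0, X1, X2, X3, X4, X5, X6, X7} — every district is covered.
No single tower has all 8 districts (the largest, Bravo, has 6), so 2 is optimal.

2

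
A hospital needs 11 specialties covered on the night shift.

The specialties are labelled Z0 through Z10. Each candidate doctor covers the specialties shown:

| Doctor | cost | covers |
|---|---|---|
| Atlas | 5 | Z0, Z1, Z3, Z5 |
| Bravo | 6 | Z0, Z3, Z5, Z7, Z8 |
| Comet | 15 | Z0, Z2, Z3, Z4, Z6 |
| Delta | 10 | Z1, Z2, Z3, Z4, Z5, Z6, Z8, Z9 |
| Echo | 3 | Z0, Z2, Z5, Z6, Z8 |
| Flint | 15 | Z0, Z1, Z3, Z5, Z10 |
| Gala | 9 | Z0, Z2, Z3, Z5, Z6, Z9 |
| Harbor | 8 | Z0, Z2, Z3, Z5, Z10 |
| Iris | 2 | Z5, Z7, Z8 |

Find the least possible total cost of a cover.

20

Delta, Harbor, Iris together cover every specialty (Delta ∪ Harbor ∪ Iris = {Z0, Z1, Z2, Z3, Z4, Z5, Z6, Z7, Z8, Z9, Z10}); total cost 10 + 8 + 2 = 20.
The greedy pick Echo, Iris, Atlas, Delta, Harbor costs 28; no covering selection beats 20.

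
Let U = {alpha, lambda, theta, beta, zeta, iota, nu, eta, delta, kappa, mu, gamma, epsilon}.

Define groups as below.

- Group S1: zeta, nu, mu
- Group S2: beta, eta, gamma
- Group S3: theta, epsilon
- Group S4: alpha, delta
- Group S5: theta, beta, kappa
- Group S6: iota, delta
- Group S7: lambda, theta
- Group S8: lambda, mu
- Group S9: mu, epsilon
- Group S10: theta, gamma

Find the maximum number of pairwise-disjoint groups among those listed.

4

S1, S2, S3, S6 are pairwise disjoint (S1={zeta,nu,mu}; S2={beta,eta,gamma}; S3={theta,epsilon}; S6={iota,delta}).
Every remaining group overlaps one of these, and no 5 of the listed groups are pairwise disjoint, so 4 is the maximum.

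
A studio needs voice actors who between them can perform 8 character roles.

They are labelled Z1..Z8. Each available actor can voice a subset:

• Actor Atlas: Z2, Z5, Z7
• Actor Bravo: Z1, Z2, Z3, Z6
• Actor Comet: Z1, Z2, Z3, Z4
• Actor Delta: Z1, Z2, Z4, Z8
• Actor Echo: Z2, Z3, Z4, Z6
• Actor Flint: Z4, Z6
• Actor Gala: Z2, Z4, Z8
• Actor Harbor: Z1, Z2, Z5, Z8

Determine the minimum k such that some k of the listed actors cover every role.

Atlas and Echo and Harbor together: Atlas ∪ Echo ∪ Harbor = {Z1, Z2, Z3, Z4, Z5, Z6, Z7, Z8} — every role is covered.
Only Atlas contains Z7, so Atlas is forced; the remaining 5 roles need at least 2 more actors (each remaining actor adds at most 3) — so at least 3 actors are needed, and 3 is optimal.

3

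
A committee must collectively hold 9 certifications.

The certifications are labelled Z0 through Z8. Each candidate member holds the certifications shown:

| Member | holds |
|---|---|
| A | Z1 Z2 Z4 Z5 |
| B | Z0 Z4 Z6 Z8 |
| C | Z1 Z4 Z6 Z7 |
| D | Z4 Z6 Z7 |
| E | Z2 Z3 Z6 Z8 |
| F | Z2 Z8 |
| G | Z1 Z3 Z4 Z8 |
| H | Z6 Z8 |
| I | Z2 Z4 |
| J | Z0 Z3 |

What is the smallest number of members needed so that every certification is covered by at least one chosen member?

4

Take {A, B, D, E}. Their union is {Z0, Z1, Z2, Z3, Z4, Z5, Z6, Z7, Z8}, which is all 9 certifications.
No 3 of the 10 members cover everything (all 120 combinations miss at least one certification), so 4 is optimal.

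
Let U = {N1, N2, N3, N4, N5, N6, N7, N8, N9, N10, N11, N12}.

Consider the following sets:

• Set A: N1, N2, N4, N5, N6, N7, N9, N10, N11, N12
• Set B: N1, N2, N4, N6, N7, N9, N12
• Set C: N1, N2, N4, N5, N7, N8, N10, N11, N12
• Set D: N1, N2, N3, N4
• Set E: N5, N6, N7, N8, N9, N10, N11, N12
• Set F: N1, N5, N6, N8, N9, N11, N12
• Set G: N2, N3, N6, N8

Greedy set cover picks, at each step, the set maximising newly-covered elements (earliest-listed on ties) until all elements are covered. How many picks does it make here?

2

Greedy: pick A (covers 10 new) → pick G (covers 2 new). Total picks: 2.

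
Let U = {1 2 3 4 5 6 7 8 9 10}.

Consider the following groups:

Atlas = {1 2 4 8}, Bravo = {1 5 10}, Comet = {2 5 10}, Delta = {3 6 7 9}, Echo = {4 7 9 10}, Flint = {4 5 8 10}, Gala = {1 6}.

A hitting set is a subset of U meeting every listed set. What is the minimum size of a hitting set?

H = {1, 5, 7} meets every group (each contains at least one member of H), and |H| = 3.
No choice of 2 items meets every group, so 3 is the minimum.

3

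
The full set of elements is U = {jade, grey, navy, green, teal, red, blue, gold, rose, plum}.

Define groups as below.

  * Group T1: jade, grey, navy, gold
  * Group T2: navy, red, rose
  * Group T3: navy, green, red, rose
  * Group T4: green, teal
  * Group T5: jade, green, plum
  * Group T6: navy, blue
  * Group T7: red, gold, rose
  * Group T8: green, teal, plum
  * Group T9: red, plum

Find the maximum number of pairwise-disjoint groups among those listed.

3

T4, T6, T7 are pairwise disjoint (T4={green,teal}; T6={navy,blue}; T7={red,gold,rose}).
Every remaining group overlaps one of these, and no 4 of the listed groups are pairwise disjoint, so 3 is the maximum.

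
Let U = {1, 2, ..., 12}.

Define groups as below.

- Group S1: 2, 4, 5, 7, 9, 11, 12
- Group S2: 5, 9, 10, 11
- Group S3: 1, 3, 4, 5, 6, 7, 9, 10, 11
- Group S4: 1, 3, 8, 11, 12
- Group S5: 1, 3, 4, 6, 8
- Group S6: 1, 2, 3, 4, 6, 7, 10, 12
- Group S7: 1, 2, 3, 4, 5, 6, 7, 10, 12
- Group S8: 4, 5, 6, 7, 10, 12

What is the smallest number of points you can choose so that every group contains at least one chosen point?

H = {3, 5} meets every group (each contains at least one member of H), and |H| = 2.
The groups S2, S5 are pairwise disjoint, so any hitting set needs a separate point for each — at least 2. Hence 2 is optimal.

2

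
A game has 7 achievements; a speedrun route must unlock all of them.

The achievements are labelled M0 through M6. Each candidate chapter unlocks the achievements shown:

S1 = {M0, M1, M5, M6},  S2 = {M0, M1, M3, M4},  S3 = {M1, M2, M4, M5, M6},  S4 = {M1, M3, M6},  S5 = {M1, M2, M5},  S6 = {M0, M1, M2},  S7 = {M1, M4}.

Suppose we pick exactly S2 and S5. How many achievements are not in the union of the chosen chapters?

1

Union of S2, S5 = {M0, M1, M2, M3, M4, M5}.
Not covered: M6 — 1 achievement.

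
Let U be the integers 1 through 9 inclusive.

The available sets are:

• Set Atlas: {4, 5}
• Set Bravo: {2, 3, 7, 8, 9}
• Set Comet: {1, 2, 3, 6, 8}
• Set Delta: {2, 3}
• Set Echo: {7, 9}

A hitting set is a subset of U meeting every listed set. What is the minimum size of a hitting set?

The 3 points {3, 4, 9} hit every set.
The sets Atlas, Delta, Echo are pairwise disjoint, so any hitting set needs a separate point for each — at least 3. Hence 3 is optimal.

3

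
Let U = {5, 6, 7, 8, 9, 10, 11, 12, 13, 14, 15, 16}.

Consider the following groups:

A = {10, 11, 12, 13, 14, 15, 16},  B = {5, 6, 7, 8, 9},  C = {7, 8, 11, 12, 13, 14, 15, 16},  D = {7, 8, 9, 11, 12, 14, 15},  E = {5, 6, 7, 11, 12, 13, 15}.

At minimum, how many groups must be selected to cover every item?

2

A and B cover everything between them: the union {5, 6, 7, 8, 9, 10, 11, 12, 13, 14, 15, 16} is all of U.
No single group has all 12 items (the largest, C, has 8), so 2 is optimal.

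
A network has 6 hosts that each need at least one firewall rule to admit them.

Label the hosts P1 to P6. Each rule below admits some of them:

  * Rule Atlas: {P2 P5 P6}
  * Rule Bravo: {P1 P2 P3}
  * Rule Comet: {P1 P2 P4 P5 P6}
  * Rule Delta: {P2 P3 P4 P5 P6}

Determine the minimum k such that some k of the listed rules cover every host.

2

Take {Comet, Delta}. Their union is {P1, P2, P3, P4, P5, P6}, which is all 6 hosts.
No single rule has all 6 hosts (the largest, Comet, has 5), so 2 is optimal.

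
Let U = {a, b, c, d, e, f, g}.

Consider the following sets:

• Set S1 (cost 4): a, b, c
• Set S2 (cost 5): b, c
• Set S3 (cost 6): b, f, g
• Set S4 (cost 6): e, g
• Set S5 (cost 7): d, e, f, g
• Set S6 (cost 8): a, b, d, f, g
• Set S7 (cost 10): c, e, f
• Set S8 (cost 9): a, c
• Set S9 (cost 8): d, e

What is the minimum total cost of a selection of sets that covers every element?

S1, S5 together cover every element (S1 ∪ S5 = {a, b, c, d, e, f, g}); total cost 4 + 7 = 11.
No covering selection has total cost below 11.

11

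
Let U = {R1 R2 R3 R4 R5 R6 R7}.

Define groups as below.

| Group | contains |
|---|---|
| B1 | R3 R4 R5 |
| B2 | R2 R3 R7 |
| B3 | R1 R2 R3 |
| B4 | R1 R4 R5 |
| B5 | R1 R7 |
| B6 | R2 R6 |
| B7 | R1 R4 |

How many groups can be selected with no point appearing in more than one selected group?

3

B1, B5, B6 are pairwise disjoint (B1={R3,R4,R5}; B5={R1,R7}; B6={R2,R6}).
Every remaining group overlaps one of these, and no 4 of the listed groups are pairwise disjoint, so 3 is the maximum.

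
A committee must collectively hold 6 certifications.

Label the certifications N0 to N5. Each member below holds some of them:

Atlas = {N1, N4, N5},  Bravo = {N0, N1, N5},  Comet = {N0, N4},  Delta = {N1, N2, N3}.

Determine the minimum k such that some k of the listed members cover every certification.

Bravo and Comet and Delta together: Bravo ∪ Comet ∪ Delta = {N0, N1, N2, N3, N4, N5} — every certification is covered.
Only Delta contains N2, so Delta is forced; the remaining 3 certifications need at least 2 more members (each remaining member adds at most 2) — so at least 3 members are needed, and 3 is optimal.

3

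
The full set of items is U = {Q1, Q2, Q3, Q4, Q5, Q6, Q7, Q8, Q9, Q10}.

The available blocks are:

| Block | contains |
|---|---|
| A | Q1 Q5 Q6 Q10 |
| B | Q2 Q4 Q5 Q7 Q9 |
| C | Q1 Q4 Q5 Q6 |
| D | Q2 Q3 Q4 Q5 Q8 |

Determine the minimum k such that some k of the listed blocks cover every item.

3

Take {A, B, D}. Their union is {Q1, Q2, Q3, Q4, Q5, Q6, Q7, Q8, Q9, Q10}, which is all 10 items.
Only D contains Q3, so D is forced; the remaining 5 items need at least 2 more blocks (each remaining block adds at most 3) — so at least 3 blocks are needed, and 3 is optimal.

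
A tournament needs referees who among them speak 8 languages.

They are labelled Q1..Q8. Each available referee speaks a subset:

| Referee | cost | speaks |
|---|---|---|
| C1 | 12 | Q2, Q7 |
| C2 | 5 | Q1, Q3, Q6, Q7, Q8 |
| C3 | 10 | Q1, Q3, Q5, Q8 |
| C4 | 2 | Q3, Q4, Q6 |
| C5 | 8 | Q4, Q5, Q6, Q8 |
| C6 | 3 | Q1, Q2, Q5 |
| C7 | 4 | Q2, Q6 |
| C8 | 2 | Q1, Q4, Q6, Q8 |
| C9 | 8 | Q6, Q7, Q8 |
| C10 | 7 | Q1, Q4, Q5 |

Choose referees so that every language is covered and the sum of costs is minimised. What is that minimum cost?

C2, C6, C8 together cover every language (C2 ∪ C6 ∪ C8 = {Q1, Q2, Q3, Q4, Q5, Q6, Q7, Q8}); total cost 5 + 3 + 2 = 10.
The greedy pick C8, C6, C4, C2 costs 12; no covering selection beats 10.

10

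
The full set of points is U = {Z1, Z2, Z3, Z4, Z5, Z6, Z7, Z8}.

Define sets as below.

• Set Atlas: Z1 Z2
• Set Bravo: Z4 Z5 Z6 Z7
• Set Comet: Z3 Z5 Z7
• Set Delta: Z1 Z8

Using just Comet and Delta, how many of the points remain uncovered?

Union of Comet, Delta = {Z1, Z3, Z5, Z7, Z8}.
Not covered: Z2, Z4, Z6 — 3 points.

3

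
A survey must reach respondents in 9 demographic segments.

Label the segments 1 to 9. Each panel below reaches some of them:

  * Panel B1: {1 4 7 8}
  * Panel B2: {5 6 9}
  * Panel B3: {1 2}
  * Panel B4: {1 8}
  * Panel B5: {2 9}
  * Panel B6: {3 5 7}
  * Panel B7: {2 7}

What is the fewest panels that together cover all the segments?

Take {B1, B2, B5, B6}. Their union is {1, 2, 3, 4, 5, 6, 7, 8, 9}, which is all 9 segments.
No 3 of the 7 panels cover everything (all 35 combinations miss at least one segment), so 4 is optimal.

4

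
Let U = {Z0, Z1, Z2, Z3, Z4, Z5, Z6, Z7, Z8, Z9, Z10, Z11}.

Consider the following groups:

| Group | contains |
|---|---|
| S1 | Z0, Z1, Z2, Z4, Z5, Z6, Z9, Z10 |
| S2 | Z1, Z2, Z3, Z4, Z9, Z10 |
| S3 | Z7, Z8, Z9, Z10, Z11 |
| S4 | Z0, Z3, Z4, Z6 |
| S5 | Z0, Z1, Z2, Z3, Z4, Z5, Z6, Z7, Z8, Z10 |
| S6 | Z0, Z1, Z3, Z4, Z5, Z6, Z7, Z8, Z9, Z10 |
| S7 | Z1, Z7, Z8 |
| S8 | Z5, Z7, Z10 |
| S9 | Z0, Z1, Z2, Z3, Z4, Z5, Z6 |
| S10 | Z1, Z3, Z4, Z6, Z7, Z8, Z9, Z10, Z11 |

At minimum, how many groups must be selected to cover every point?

2

S9 and S10 together: S9 ∪ S10 = {Z0, Z1, Z2, Z3, Z4, Z5, Z6, Z7, Z8, Z9, Z10, Z11} — every point is covered.
No single group has all 12 points (the largest, S5, has 10), so 2 is optimal.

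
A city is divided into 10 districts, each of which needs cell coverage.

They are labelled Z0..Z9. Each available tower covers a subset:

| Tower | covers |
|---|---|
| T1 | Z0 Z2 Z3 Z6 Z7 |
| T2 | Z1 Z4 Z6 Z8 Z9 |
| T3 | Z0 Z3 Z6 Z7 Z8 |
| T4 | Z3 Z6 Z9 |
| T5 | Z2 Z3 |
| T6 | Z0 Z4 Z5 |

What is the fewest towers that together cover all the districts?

3

Take {T1, T2, T6}. Their union is {Z0, Z1, Z2, Z3, Z4, Z5, Z6, Z7, Z8, Z9}, which is all 10 districts.
Only T2 contains Z1, so T2 is forced; the remaining 5 districts need at least 2 more towers (each remaining tower adds at most 4) — so at least 3 towers are needed, and 3 is optimal.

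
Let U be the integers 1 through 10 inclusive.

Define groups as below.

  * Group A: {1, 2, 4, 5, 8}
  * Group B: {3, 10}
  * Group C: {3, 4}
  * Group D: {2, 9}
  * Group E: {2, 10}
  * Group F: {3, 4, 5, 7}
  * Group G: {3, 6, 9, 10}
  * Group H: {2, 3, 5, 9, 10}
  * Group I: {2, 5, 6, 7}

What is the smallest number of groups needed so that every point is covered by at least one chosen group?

3

Take {A, G, I}. Their union is {1, 2, 3, 4, 5, 6, 7, 8, 9, 10}, which is all 10 points.
Only A contains 1, so A is forced; the remaining 5 points need at least 2 more groups (each remaining group adds at most 4) — so at least 3 groups are needed, and 3 is optimal.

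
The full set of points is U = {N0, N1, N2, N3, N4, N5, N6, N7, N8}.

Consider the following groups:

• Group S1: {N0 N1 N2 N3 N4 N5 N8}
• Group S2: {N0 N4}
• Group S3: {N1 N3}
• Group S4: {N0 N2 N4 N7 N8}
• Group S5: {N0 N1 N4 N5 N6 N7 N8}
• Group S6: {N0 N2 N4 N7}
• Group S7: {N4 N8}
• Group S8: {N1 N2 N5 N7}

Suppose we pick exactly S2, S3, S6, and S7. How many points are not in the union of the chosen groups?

Union of S2, S3, S6, S7 = {N0, N1, N2, N3, N4, N7, N8}.
Not covered: N5, N6 — 2 points.

2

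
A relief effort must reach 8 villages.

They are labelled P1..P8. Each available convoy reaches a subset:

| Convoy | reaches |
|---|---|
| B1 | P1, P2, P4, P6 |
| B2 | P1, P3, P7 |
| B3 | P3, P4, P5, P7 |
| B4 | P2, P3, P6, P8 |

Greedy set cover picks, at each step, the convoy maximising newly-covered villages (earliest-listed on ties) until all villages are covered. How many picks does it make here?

3

Greedy: pick B1 (covers 4 new) → pick B3 (covers 3 new) → pick B4 (covers 1 new). Total picks: 3.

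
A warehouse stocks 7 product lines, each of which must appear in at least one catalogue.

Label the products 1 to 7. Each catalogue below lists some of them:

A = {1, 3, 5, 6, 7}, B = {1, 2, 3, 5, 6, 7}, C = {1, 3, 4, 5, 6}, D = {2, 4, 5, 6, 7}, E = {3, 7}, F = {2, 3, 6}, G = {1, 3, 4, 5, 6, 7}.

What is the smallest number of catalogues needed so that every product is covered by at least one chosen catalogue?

2

Take {D, G}. Their union is {1, 2, 3, 4, 5, 6, 7}, which is all 7 products.
No single catalogue has all 7 products (the largest, B, has 6), so 2 is optimal.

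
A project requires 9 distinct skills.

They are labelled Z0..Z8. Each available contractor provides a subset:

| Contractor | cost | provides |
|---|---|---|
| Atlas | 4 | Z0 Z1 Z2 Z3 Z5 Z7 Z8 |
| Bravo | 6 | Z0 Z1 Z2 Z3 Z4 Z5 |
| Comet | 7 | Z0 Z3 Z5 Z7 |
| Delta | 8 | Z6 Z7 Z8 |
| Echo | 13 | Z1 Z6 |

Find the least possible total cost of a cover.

14

Bravo, Delta together cover every skill (Bravo ∪ Delta = {Z0, Z1, Z2, Z3, Z4, Z5, Z6, Z7, Z8}); total cost 6 + 8 = 14.
The greedy pick Atlas, Bravo, Delta costs 18; no covering selection beats 14.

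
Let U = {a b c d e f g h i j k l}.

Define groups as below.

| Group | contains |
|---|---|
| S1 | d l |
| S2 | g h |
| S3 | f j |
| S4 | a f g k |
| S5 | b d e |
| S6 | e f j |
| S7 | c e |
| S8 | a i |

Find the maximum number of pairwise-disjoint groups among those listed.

5

S1, S2, S3, S7, S8 are pairwise disjoint (S1={d,l}; S2={g,h}; S3={f,j}; S7={c,e}; S8={a,i}).
Every remaining group overlaps one of these, and no 6 of the listed groups are pairwise disjoint, so 5 is the maximum.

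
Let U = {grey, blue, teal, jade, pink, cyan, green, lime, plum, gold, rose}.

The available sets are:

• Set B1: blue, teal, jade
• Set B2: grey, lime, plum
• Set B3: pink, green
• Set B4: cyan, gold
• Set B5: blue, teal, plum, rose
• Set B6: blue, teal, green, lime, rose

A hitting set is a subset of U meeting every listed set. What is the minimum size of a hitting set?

H = {grey, blue, green, gold} meets every set (each contains at least one member of H), and |H| = 4.
The sets B1, B2, B3, B4 are pairwise disjoint, so any hitting set needs a separate point for each — at least 4. Hence 4 is optimal.

4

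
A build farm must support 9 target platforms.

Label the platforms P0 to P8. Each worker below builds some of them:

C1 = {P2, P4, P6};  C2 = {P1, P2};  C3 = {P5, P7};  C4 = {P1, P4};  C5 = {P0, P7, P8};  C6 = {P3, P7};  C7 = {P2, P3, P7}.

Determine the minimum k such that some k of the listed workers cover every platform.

5

C1 and C2 and C3 and C5 and C7 together: C1 ∪ C2 ∪ C3 ∪ C5 ∪ C7 = {P0, P1, P2, P3, P4, P5, P6, P7, P8} — every platform is covered.
No 4 of the 7 workers cover everything (all 35 combinations miss at least one platform), so 5 is optimal.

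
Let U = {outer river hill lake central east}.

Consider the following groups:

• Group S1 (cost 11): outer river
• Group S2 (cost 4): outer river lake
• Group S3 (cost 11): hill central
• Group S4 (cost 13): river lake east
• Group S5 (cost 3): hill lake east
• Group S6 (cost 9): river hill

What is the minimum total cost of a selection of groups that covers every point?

S2, S3, S5 together cover every point (S2 ∪ S3 ∪ S5 = {outer, river, hill, lake, central, east}); total cost 4 + 11 + 3 = 18.
No covering selection has total cost below 18.

18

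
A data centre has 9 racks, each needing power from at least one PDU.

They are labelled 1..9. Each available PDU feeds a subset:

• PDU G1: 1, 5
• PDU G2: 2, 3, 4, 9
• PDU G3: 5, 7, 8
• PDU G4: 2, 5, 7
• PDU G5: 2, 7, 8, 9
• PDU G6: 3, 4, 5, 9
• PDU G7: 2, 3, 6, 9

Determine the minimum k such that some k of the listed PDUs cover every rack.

4

G1 and G2 and G5 and G7 together: G1 ∪ G2 ∪ G5 ∪ G7 = {1, 2, 3, 4, 5, 6, 7, 8, 9} — every rack is covered.
No 3 of the 7 PDUs cover everything (all 35 combinations miss at least one rack), so 4 is optimal.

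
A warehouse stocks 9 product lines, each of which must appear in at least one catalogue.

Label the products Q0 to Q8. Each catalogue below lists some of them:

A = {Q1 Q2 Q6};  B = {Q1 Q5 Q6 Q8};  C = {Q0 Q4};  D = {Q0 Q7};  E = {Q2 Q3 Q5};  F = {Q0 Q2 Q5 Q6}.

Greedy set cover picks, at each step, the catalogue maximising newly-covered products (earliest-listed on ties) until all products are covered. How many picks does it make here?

4

Greedy: pick B (covers 4 new) → pick C (covers 2 new) → pick E (covers 2 new) → pick D (covers 1 new). Total picks: 4.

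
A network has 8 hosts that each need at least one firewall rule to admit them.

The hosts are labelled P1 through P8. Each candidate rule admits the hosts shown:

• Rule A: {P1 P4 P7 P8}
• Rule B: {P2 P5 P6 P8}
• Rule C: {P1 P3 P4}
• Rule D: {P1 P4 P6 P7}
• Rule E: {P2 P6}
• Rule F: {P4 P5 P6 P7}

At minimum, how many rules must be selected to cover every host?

3

Take {B, C, F}. Their union is {P1, P2, P3, P4, P5, P6, P7, P8}, which is all 8 hosts.
Only C contains P3, so C is forced; the remaining 5 hosts need at least 2 more rules (each remaining rule adds at most 4) — so at least 3 rules are needed, and 3 is optimal.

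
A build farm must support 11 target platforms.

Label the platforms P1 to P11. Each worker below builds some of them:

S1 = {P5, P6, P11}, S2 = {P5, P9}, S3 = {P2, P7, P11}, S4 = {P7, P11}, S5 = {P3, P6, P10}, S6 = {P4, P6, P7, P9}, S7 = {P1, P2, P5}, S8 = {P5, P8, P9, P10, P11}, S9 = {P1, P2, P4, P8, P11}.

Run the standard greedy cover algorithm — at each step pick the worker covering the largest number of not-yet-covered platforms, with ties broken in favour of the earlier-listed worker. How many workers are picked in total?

4

Greedy: pick S8 (covers 5 new) → pick S6 (covers 3 new) → pick S7 (covers 2 new) → pick S5 (covers 1 new). Total picks: 4.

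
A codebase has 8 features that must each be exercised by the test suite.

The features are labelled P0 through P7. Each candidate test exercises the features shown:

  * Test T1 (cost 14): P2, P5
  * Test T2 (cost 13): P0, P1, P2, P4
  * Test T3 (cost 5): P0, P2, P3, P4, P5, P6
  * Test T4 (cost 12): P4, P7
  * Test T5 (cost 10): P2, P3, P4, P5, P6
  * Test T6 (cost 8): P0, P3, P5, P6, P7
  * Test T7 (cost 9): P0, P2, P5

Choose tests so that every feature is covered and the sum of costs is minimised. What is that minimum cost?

T2, T6 together cover every feature (T2 ∪ T6 = {P0, P1, P2, P3, P4, P5, P6, P7}); total cost 13 + 8 = 21.
The greedy pick T3, T6, T2 costs 26; no covering selection beats 21.

21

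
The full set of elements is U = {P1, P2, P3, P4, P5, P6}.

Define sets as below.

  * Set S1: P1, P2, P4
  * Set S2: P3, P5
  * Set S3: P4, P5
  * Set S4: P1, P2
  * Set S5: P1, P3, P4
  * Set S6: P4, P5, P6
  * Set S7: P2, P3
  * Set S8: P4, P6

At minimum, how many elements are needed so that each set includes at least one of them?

Take H = {P2, P3, P4}. Each listed set contains at least one of these, so H is a hitting set of size 3.
The sets S2, S4, S8 are pairwise disjoint, so any hitting set needs a separate element for each — at least 3. Hence 3 is optimal.

3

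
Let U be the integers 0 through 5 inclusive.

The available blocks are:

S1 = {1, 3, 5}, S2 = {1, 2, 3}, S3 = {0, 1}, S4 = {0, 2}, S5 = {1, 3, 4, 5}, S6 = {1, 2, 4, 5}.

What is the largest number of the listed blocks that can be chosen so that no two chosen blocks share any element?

2

S4, S5 are pairwise disjoint (S4={0,2}; S5={1,3,4,5}).
Every remaining block overlaps one of these, and no 3 of the listed blocks are pairwise disjoint, so 2 is the maximum.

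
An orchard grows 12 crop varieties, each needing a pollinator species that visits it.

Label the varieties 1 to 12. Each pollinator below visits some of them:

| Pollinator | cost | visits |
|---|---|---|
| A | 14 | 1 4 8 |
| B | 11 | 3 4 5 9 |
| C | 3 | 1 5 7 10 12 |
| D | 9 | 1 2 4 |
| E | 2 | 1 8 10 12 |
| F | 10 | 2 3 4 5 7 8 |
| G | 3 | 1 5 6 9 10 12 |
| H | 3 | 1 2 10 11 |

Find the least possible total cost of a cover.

F, G, H together cover every variety (F ∪ G ∪ H = {1, 2, 3, 4, 5, 6, 7, 8, 9, 10, 11, 12}); total cost 10 + 3 + 3 = 16.
The greedy pick E, G, H, C, F costs 21; no covering selection beats 16.

16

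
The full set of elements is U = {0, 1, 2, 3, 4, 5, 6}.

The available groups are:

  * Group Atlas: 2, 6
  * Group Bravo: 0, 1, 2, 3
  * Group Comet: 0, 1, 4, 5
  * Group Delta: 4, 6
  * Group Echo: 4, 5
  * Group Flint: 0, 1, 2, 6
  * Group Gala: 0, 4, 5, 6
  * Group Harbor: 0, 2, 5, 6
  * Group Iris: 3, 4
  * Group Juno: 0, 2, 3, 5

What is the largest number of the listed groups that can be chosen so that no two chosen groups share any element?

2

Bravo, Echo are pairwise disjoint (Bravo={0,1,2,3}; Echo={4,5}).
Every remaining group overlaps one of these, and no 3 of the listed groups are pairwise disjoint, so 2 is the maximum.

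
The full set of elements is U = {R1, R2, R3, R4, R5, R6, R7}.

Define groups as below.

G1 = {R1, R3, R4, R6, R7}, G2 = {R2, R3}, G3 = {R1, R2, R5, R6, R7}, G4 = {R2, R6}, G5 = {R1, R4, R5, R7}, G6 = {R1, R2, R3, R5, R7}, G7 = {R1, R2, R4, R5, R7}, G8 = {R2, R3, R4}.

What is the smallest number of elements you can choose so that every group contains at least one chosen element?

2

Take H = {R2, R7}. Each listed group contains at least one of these, so H is a hitting set of size 2.
The groups G2, G5 are pairwise disjoint, so any hitting set needs a separate element for each — at least 2. Hence 2 is optimal.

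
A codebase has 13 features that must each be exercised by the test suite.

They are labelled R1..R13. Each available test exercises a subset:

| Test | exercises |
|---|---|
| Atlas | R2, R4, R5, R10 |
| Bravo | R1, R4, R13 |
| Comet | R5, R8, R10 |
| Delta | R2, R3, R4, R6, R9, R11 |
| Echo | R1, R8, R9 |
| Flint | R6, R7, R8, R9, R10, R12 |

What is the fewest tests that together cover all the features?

Atlas and Bravo and Delta and Flint together: Atlas ∪ Bravo ∪ Delta ∪ Flint = {R1, R2, R3, R4, R5, R6, R7, R8, R9, R10, R11, R12, R13} — every feature is covered.
No 3 of the 6 tests cover everything (all 20 combinations miss at least one feature), so 4 is optimal.

4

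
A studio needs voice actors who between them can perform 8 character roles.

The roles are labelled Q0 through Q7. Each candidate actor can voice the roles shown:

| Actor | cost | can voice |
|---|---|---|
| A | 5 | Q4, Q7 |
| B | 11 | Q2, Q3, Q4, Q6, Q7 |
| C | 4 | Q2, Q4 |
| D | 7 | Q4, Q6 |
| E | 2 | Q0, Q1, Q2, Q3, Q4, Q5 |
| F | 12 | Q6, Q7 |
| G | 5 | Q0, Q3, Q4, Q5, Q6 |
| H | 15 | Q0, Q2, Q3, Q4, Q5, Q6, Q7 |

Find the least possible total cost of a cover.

A, E, G together cover every role (A ∪ E ∪ G = {Q0, Q1, Q2, Q3, Q4, Q5, Q6, Q7}); total cost 5 + 2 + 5 = 12.
No covering selection has total cost below 12.

12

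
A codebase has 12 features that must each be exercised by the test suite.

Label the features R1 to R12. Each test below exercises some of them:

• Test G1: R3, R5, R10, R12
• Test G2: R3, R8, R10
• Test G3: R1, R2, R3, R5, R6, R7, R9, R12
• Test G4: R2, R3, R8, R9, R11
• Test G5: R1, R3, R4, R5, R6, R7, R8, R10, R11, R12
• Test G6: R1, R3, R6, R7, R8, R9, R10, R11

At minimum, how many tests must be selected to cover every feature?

2

Take {G4, G5}. Their union is {R1, R2, R3, R4, R5, R6, R7, R8, R9, R10, R11, R12}, which is all 12 features.
No single test has all 12 features (the largest, G5, has 10), so 2 is optimal.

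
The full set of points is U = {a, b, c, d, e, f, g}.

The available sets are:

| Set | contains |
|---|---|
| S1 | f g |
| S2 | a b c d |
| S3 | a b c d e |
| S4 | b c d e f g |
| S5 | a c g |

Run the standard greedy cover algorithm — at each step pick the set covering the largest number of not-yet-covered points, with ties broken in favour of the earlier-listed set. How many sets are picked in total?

2

Greedy: pick S4 (covers 6 new) → pick S2 (covers 1 new). Total picks: 2.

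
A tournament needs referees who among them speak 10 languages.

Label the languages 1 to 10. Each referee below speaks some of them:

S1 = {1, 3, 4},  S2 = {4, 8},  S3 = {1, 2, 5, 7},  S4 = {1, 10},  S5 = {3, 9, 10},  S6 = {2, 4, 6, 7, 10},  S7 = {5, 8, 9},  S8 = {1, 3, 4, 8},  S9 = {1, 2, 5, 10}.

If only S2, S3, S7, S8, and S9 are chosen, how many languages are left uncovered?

1

Union of S2, S3, S7, S8, S9 = {1, 2, 3, 4, 5, 7, 8, 9, 10}.
Not covered: 6 — 1 language.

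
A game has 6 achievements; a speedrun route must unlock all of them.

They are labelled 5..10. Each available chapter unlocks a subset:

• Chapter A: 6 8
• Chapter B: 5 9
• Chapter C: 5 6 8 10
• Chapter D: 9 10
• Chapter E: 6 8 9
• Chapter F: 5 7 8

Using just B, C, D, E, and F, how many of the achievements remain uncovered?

0

Union of B, C, D, E, F = {5, 6, 7, 8, 9, 10} — that's every achievement, so 0 are uncovered.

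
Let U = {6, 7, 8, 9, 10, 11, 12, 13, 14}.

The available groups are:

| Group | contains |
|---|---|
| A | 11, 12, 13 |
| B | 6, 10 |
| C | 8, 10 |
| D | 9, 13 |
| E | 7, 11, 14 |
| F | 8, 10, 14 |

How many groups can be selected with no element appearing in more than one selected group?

3

C, D, E are pairwise disjoint (C={8,10}; D={9,13}; E={7,11,14}).
Every remaining group overlaps one of these, and no 4 of the listed groups are pairwise disjoint, so 3 is the maximum.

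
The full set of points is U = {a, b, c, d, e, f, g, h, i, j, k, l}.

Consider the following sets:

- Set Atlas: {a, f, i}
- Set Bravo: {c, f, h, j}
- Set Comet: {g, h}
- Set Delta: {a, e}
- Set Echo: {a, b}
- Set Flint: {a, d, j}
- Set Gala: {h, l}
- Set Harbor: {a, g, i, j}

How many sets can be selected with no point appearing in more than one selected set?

Comet, Echo are pairwise disjoint (Comet={g,h}; Echo={a,b}).
Every remaining set overlaps one of these, and no 3 of the listed sets are pairwise disjoint, so 2 is the maximum.

2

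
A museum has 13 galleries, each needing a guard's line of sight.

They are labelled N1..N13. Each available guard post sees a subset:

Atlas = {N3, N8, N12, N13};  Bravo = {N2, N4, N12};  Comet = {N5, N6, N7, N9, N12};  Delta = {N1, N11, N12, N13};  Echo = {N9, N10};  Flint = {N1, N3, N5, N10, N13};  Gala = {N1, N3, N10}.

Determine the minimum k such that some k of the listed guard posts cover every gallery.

5

Atlas and Bravo and Comet and Delta and Gala together: Atlas ∪ Bravo ∪ Comet ∪ Delta ∪ Gala = {N1, N2, N3, N4, N5, N6, N7, N8, N9, N10, N11, N12, N13} — every gallery is covered.
No 4 of the 7 guard posts cover everything (all 35 combinations miss at least one gallery), so 5 is optimal.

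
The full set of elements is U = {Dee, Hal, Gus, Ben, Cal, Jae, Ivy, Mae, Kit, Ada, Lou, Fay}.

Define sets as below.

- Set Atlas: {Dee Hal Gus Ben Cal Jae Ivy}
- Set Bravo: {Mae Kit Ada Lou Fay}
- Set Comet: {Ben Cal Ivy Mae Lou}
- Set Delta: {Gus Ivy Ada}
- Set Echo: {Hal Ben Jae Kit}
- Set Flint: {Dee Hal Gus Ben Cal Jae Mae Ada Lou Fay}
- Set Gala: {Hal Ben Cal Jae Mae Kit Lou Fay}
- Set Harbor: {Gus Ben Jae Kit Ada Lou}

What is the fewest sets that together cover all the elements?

Atlas and Bravo cover everything between them: the union {Dee, Hal, Gus, Ben, Cal, Jae, Ivy, Mae, Kit, Ada, Lou, Fay} is all of U.
No single set has all 12 elements (the largest, Flint, has 10), so 2 is optimal.

2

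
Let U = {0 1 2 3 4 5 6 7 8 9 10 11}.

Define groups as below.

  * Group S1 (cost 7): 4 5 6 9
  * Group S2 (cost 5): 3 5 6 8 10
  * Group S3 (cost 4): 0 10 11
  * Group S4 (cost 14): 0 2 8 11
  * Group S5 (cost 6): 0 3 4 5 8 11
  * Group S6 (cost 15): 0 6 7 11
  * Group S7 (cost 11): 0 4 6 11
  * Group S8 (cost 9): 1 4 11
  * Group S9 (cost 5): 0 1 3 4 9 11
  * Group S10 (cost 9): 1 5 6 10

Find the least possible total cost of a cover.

S2, S4, S6, S9 together cover every element (S2 ∪ S4 ∪ S6 ∪ S9 = {0, 1, 2, 3, 4, 5, 6, 7, 8, 9, 10, 11}); total cost 5 + 14 + 15 + 5 = 39.
No covering selection has total cost below 39.

39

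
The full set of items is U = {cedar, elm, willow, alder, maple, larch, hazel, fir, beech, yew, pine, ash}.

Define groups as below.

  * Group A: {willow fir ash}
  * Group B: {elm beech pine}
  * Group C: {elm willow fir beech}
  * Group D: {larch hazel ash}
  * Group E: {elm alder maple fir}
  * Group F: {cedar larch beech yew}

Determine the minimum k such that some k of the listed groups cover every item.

5

A and B and D and E and F together: A ∪ B ∪ D ∪ E ∪ F = {cedar, elm, willow, alder, maple, larch, hazel, fir, beech, yew, pine, ash} — every item is covered.
No 4 of the 6 groups cover everything (all 15 combinations miss at least one item), so 5 is optimal.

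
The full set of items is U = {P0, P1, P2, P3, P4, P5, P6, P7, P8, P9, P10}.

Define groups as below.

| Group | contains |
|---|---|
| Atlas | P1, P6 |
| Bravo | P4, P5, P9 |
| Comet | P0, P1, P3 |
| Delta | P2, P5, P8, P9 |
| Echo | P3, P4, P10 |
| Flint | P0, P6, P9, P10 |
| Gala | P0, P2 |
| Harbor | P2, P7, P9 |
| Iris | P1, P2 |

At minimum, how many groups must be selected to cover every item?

5

Bravo and Comet and Delta and Flint and Harbor together: Bravo ∪ Comet ∪ Delta ∪ Flint ∪ Harbor = {P0, P1, P2, P3, P4, P5, P6, P7, P8, P9, P10} — every item is covered.
No 4 of the 9 groups cover everything (all 126 combinations miss at least one item), so 5 is optimal.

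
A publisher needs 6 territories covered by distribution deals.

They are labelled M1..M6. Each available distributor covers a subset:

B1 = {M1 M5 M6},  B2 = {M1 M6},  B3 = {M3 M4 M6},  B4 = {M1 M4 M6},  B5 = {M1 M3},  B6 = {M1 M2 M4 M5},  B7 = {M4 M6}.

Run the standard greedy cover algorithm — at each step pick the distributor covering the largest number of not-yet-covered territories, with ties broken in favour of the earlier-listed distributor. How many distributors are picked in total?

Greedy: pick B6 (covers 4 new) → pick B3 (covers 2 new). Total picks: 2.

2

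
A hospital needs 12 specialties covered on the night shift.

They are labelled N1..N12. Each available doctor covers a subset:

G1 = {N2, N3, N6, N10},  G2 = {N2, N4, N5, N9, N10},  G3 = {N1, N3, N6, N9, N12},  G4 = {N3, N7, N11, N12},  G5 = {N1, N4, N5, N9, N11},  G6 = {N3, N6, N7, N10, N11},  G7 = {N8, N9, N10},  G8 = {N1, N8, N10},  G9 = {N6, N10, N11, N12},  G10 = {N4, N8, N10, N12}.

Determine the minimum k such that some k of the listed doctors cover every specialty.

4

G2 and G3 and G4 and G8 together: G2 ∪ G3 ∪ G4 ∪ G8 = {N1, N2, N3, N4, N5, N6, N7, N8, N9, N10, N11, N12} — every specialty is covered.
No 3 of the 10 doctors cover everything (all 120 combinations miss at least one specialty), so 4 is optimal.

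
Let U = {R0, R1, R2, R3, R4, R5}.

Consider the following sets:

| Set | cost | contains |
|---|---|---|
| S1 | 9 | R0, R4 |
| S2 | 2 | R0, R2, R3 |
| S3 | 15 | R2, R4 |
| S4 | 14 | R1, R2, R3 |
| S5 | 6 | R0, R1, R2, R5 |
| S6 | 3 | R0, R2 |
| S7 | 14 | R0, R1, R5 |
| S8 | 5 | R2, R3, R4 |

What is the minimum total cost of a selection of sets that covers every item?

S5, S8 together cover every item (S5 ∪ S8 = {R0, R1, R2, R3, R4, R5}); total cost 6 + 5 = 11.
The greedy pick S2, S5, S8 costs 13; no covering selection beats 11.

11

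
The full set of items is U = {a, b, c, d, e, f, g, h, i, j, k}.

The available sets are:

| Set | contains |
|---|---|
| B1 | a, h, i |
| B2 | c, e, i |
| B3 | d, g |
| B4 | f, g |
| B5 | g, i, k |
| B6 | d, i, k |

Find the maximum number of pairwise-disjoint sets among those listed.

B2, B3 are pairwise disjoint (B2={c,e,i}; B3={d,g}).
Every remaining set overlaps one of these, and no 3 of the listed sets are pairwise disjoint, so 2 is the maximum.

2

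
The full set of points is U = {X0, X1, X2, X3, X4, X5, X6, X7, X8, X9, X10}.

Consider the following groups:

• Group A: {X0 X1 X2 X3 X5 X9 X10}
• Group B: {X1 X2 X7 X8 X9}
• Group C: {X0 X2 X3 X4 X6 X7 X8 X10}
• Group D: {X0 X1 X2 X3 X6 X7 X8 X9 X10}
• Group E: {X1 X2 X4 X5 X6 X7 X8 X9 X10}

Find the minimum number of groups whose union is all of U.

2

Take {A, E}. Their union is {X0, X1, X2, X3, X4, X5, X6, X7, X8, X9, X10}, which is all 11 points.
No single group has all 11 points (the largest, D, has 9), so 2 is optimal.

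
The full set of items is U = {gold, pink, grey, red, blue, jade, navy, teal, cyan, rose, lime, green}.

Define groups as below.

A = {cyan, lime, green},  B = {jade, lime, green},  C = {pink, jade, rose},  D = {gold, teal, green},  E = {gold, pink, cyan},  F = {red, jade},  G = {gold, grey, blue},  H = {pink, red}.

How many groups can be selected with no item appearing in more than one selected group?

3

A, F, G are pairwise disjoint (A={cyan,lime,green}; F={red,jade}; G={gold,grey,blue}).
Every remaining group overlaps one of these, and no 4 of the listed groups are pairwise disjoint, so 3 is the maximum.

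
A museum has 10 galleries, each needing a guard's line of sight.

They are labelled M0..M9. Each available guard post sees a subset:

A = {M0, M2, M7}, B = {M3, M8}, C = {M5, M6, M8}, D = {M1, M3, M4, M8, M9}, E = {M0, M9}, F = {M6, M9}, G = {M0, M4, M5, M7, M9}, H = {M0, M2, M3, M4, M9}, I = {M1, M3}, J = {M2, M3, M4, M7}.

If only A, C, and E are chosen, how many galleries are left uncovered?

3

Union of A, C, E = {M0, M2, M5, M6, M7, M8, M9}.
Not covered: M1, M3, M4 — 3 galleries.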